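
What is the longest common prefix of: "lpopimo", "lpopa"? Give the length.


Words: lpopimo, lpopa
  Position 0: all 'l' => match
  Position 1: all 'p' => match
  Position 2: all 'o' => match
  Position 3: all 'p' => match
  Position 4: ('i', 'a') => mismatch, stop
LCP = "lpop" (length 4)

4


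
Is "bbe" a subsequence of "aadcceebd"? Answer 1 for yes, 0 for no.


Check if "bbe" is a subsequence of "aadcceebd"
Greedy scan:
  Position 0 ('a'): no match needed
  Position 1 ('a'): no match needed
  Position 2 ('d'): no match needed
  Position 3 ('c'): no match needed
  Position 4 ('c'): no match needed
  Position 5 ('e'): no match needed
  Position 6 ('e'): no match needed
  Position 7 ('b'): matches sub[0] = 'b'
  Position 8 ('d'): no match needed
Only matched 1/3 characters => not a subsequence

0


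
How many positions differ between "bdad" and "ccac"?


Comparing "bdad" and "ccac" position by position:
  Position 0: 'b' vs 'c' => DIFFER
  Position 1: 'd' vs 'c' => DIFFER
  Position 2: 'a' vs 'a' => same
  Position 3: 'd' vs 'c' => DIFFER
Positions that differ: 3

3


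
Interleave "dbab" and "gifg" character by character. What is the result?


Interleaving "dbab" and "gifg":
  Position 0: 'd' from first, 'g' from second => "dg"
  Position 1: 'b' from first, 'i' from second => "bi"
  Position 2: 'a' from first, 'f' from second => "af"
  Position 3: 'b' from first, 'g' from second => "bg"
Result: dgbiafbg

dgbiafbg


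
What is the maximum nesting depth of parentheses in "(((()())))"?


Input: "(((()())))"
Tracking depth:
  Position 0 '(': depth becomes 1
  Position 1 '(': depth becomes 2
  Position 2 '(': depth becomes 3
  Position 3 '(': depth becomes 4
  Position 4 ')': depth becomes 3
  Position 5 '(': depth becomes 4
  Position 6 ')': depth becomes 3
  Position 7 ')': depth becomes 2
  Position 8 ')': depth becomes 1
  Position 9 ')': depth becomes 0
Maximum depth reached: 4

4


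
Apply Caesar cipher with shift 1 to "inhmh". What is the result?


Caesar cipher: shift "inhmh" by 1
  'i' (pos 8) + 1 = pos 9 = 'j'
  'n' (pos 13) + 1 = pos 14 = 'o'
  'h' (pos 7) + 1 = pos 8 = 'i'
  'm' (pos 12) + 1 = pos 13 = 'n'
  'h' (pos 7) + 1 = pos 8 = 'i'
Result: joini

joini


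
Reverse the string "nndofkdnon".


Input: nndofkdnon
Reading characters right to left:
  Position 9: 'n'
  Position 8: 'o'
  Position 7: 'n'
  Position 6: 'd'
  Position 5: 'k'
  Position 4: 'f'
  Position 3: 'o'
  Position 2: 'd'
  Position 1: 'n'
  Position 0: 'n'
Reversed: nondkfodnn

nondkfodnn


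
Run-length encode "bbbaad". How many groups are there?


Input: bbbaad
Scanning for consecutive runs:
  Group 1: 'b' x 3 (positions 0-2)
  Group 2: 'a' x 2 (positions 3-4)
  Group 3: 'd' x 1 (positions 5-5)
Total groups: 3

3


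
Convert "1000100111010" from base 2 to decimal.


Input: "1000100111010" in base 2
Positional expansion:
  Digit '1' (value 1) x 2^12 = 4096
  Digit '0' (value 0) x 2^11 = 0
  Digit '0' (value 0) x 2^10 = 0
  Digit '0' (value 0) x 2^9 = 0
  Digit '1' (value 1) x 2^8 = 256
  Digit '0' (value 0) x 2^7 = 0
  Digit '0' (value 0) x 2^6 = 0
  Digit '1' (value 1) x 2^5 = 32
  Digit '1' (value 1) x 2^4 = 16
  Digit '1' (value 1) x 2^3 = 8
  Digit '0' (value 0) x 2^2 = 0
  Digit '1' (value 1) x 2^1 = 2
  Digit '0' (value 0) x 2^0 = 0
Sum = 4410

4410


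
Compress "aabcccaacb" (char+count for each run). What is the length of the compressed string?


Input: aabcccaacb
Runs:
  'a' x 2 => "a2"
  'b' x 1 => "b1"
  'c' x 3 => "c3"
  'a' x 2 => "a2"
  'c' x 1 => "c1"
  'b' x 1 => "b1"
Compressed: "a2b1c3a2c1b1"
Compressed length: 12

12


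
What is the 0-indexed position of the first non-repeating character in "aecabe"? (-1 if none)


Input: aecabe
Character frequencies:
  'a': 2
  'b': 1
  'c': 1
  'e': 2
Scanning left to right for freq == 1:
  Position 0 ('a'): freq=2, skip
  Position 1 ('e'): freq=2, skip
  Position 2 ('c'): unique! => answer = 2

2


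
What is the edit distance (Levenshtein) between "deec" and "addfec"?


Computing edit distance: "deec" -> "addfec"
DP table:
           a    d    d    f    e    c
      0    1    2    3    4    5    6
  d   1    1    1    2    3    4    5
  e   2    2    2    2    3    3    4
  e   3    3    3    3    3    3    4
  c   4    4    4    4    4    4    3
Edit distance = dp[4][6] = 3

3


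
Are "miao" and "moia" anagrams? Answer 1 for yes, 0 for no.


Strings: "miao", "moia"
Sorted first:  aimo
Sorted second: aimo
Sorted forms match => anagrams

1


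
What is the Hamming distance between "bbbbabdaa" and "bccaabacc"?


Comparing "bbbbabdaa" and "bccaabacc" position by position:
  Position 0: 'b' vs 'b' => same
  Position 1: 'b' vs 'c' => differ
  Position 2: 'b' vs 'c' => differ
  Position 3: 'b' vs 'a' => differ
  Position 4: 'a' vs 'a' => same
  Position 5: 'b' vs 'b' => same
  Position 6: 'd' vs 'a' => differ
  Position 7: 'a' vs 'c' => differ
  Position 8: 'a' vs 'c' => differ
Total differences (Hamming distance): 6

6


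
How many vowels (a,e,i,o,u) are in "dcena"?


Input: dcena
Checking each character:
  'd' at position 0: consonant
  'c' at position 1: consonant
  'e' at position 2: vowel (running total: 1)
  'n' at position 3: consonant
  'a' at position 4: vowel (running total: 2)
Total vowels: 2

2


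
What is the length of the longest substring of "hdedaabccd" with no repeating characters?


Input: "hdedaabccd"
Sliding window (track last position of each char):
  Position 0 ('h'): window [0,0] length 1 -- new best
  Position 1 ('d'): window [0,1] length 2 -- new best
  Position 2 ('e'): window [0,2] length 3 -- new best
  Position 3 ('d'): repeat (last at 1), move window start to 2
  Position 3 ('d'): window [2,3] length 2
  Position 4 ('a'): window [2,4] length 3
  Position 5 ('a'): repeat (last at 4), move window start to 5
  Position 5 ('a'): window [5,5] length 1
  Position 6 ('b'): window [5,6] length 2
  Position 7 ('c'): window [5,7] length 3
  Position 8 ('c'): repeat (last at 7), move window start to 8
  Position 8 ('c'): window [8,8] length 1
  Position 9 ('d'): window [8,9] length 2
Longest substring with no repeats: "hde" with length 3

3


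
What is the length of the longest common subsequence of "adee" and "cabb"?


LCS of "adee" and "cabb"
DP table:
           c    a    b    b
      0    0    0    0    0
  a   0    0    1    1    1
  d   0    0    1    1    1
  e   0    0    1    1    1
  e   0    0    1    1    1
LCS length = dp[4][4] = 1

1


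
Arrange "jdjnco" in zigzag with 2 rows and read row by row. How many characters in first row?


Zigzag "jdjnco" into 2 rows:
Placing characters:
  'j' => row 0
  'd' => row 1
  'j' => row 0
  'n' => row 1
  'c' => row 0
  'o' => row 1
Rows:
  Row 0: "jjc"
  Row 1: "dno"
First row length: 3

3


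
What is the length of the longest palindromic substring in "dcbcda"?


Input: "dcbcda"
Checking substrings for palindromes:
  [0:5] "dcbcd" (len 5) => palindrome
  [1:4] "cbc" (len 3) => palindrome
Longest palindromic substring: "dcbcd" with length 5

5


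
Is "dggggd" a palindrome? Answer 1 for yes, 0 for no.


Input: dggggd
Reversed: dggggd
  Compare pos 0 ('d') with pos 5 ('d'): match
  Compare pos 1 ('g') with pos 4 ('g'): match
  Compare pos 2 ('g') with pos 3 ('g'): match
Result: palindrome

1


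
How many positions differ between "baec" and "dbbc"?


Comparing "baec" and "dbbc" position by position:
  Position 0: 'b' vs 'd' => DIFFER
  Position 1: 'a' vs 'b' => DIFFER
  Position 2: 'e' vs 'b' => DIFFER
  Position 3: 'c' vs 'c' => same
Positions that differ: 3

3


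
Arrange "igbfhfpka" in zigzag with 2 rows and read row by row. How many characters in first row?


Zigzag "igbfhfpka" into 2 rows:
Placing characters:
  'i' => row 0
  'g' => row 1
  'b' => row 0
  'f' => row 1
  'h' => row 0
  'f' => row 1
  'p' => row 0
  'k' => row 1
  'a' => row 0
Rows:
  Row 0: "ibhpa"
  Row 1: "gffk"
First row length: 5

5


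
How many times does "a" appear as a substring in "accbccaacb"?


Searching for "a" in "accbccaacb"
Scanning each position:
  Position 0: "a" => MATCH
  Position 1: "c" => no
  Position 2: "c" => no
  Position 3: "b" => no
  Position 4: "c" => no
  Position 5: "c" => no
  Position 6: "a" => MATCH
  Position 7: "a" => MATCH
  Position 8: "c" => no
  Position 9: "b" => no
Total occurrences: 3

3


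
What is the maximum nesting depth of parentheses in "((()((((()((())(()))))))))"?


Input: "((()((((()((())(()))))))))"
Tracking depth:
  Position 0 '(': depth becomes 1
  Position 1 '(': depth becomes 2
  Position 2 '(': depth becomes 3
  Position 3 ')': depth becomes 2
  Position 4 '(': depth becomes 3
  Position 5 '(': depth becomes 4
  Position 6 '(': depth becomes 5
  Position 7 '(': depth becomes 6
  Position 8 '(': depth becomes 7
  Position 9 ')': depth becomes 6
  Position 10 '(': depth becomes 7
  Position 11 '(': depth becomes 8
  Position 12 '(': depth becomes 9
  Position 13 ')': depth becomes 8
  Position 14 ')': depth becomes 7
  Position 15 '(': depth becomes 8
  Position 16 '(': depth becomes 9
  Position 17 ')': depth becomes 8
  Position 18 ')': depth becomes 7
  Position 19 ')': depth becomes 6
  Position 20 ')': depth becomes 5
  Position 21 ')': depth becomes 4
  Position 22 ')': depth becomes 3
  Position 23 ')': depth becomes 2
  Position 24 ')': depth becomes 1
  Position 25 ')': depth becomes 0
Maximum depth reached: 9

9


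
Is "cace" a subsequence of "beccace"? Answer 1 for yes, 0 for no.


Check if "cace" is a subsequence of "beccace"
Greedy scan:
  Position 0 ('b'): no match needed
  Position 1 ('e'): no match needed
  Position 2 ('c'): matches sub[0] = 'c'
  Position 3 ('c'): no match needed
  Position 4 ('a'): matches sub[1] = 'a'
  Position 5 ('c'): matches sub[2] = 'c'
  Position 6 ('e'): matches sub[3] = 'e'
All 4 characters matched => is a subsequence

1


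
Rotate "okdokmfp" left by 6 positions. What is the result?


Input: "okdokmfp", rotate left by 6
First 6 characters: "okdokm"
Remaining characters: "fp"
Concatenate remaining + first: "fp" + "okdokm" = "fpokdokm"

fpokdokm


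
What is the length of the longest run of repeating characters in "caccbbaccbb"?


Input: "caccbbaccbb"
Scanning for longest run:
  Position 1 ('a'): new char, reset run to 1
  Position 2 ('c'): new char, reset run to 1
  Position 3 ('c'): continues run of 'c', length=2
  Position 4 ('b'): new char, reset run to 1
  Position 5 ('b'): continues run of 'b', length=2
  Position 6 ('a'): new char, reset run to 1
  Position 7 ('c'): new char, reset run to 1
  Position 8 ('c'): continues run of 'c', length=2
  Position 9 ('b'): new char, reset run to 1
  Position 10 ('b'): continues run of 'b', length=2
Longest run: 'c' with length 2

2


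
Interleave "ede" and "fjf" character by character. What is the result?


Interleaving "ede" and "fjf":
  Position 0: 'e' from first, 'f' from second => "ef"
  Position 1: 'd' from first, 'j' from second => "dj"
  Position 2: 'e' from first, 'f' from second => "ef"
Result: efdjef

efdjef


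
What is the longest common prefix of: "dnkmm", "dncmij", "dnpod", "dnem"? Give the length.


Words: dnkmm, dncmij, dnpod, dnem
  Position 0: all 'd' => match
  Position 1: all 'n' => match
  Position 2: ('k', 'c', 'p', 'e') => mismatch, stop
LCP = "dn" (length 2)

2


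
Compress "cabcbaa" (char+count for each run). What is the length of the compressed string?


Input: cabcbaa
Runs:
  'c' x 1 => "c1"
  'a' x 1 => "a1"
  'b' x 1 => "b1"
  'c' x 1 => "c1"
  'b' x 1 => "b1"
  'a' x 2 => "a2"
Compressed: "c1a1b1c1b1a2"
Compressed length: 12

12


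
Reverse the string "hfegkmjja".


Input: hfegkmjja
Reading characters right to left:
  Position 8: 'a'
  Position 7: 'j'
  Position 6: 'j'
  Position 5: 'm'
  Position 4: 'k'
  Position 3: 'g'
  Position 2: 'e'
  Position 1: 'f'
  Position 0: 'h'
Reversed: ajjmkgefh

ajjmkgefh


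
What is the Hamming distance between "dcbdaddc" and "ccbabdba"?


Comparing "dcbdaddc" and "ccbabdba" position by position:
  Position 0: 'd' vs 'c' => differ
  Position 1: 'c' vs 'c' => same
  Position 2: 'b' vs 'b' => same
  Position 3: 'd' vs 'a' => differ
  Position 4: 'a' vs 'b' => differ
  Position 5: 'd' vs 'd' => same
  Position 6: 'd' vs 'b' => differ
  Position 7: 'c' vs 'a' => differ
Total differences (Hamming distance): 5

5


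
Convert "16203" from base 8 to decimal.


Input: "16203" in base 8
Positional expansion:
  Digit '1' (value 1) x 8^4 = 4096
  Digit '6' (value 6) x 8^3 = 3072
  Digit '2' (value 2) x 8^2 = 128
  Digit '0' (value 0) x 8^1 = 0
  Digit '3' (value 3) x 8^0 = 3
Sum = 7299

7299


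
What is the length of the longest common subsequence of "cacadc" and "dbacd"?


LCS of "cacadc" and "dbacd"
DP table:
           d    b    a    c    d
      0    0    0    0    0    0
  c   0    0    0    0    1    1
  a   0    0    0    1    1    1
  c   0    0    0    1    2    2
  a   0    0    0    1    2    2
  d   0    1    1    1    2    3
  c   0    1    1    1    2    3
LCS length = dp[6][5] = 3

3


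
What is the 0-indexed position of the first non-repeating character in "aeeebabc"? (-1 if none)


Input: aeeebabc
Character frequencies:
  'a': 2
  'b': 2
  'c': 1
  'e': 3
Scanning left to right for freq == 1:
  Position 0 ('a'): freq=2, skip
  Position 1 ('e'): freq=3, skip
  Position 2 ('e'): freq=3, skip
  Position 3 ('e'): freq=3, skip
  Position 4 ('b'): freq=2, skip
  Position 5 ('a'): freq=2, skip
  Position 6 ('b'): freq=2, skip
  Position 7 ('c'): unique! => answer = 7

7


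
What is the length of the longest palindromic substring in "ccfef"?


Input: "ccfef"
Checking substrings for palindromes:
  [2:5] "fef" (len 3) => palindrome
  [0:2] "cc" (len 2) => palindrome
Longest palindromic substring: "fef" with length 3

3


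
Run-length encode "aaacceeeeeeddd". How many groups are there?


Input: aaacceeeeeeddd
Scanning for consecutive runs:
  Group 1: 'a' x 3 (positions 0-2)
  Group 2: 'c' x 2 (positions 3-4)
  Group 3: 'e' x 6 (positions 5-10)
  Group 4: 'd' x 3 (positions 11-13)
Total groups: 4

4


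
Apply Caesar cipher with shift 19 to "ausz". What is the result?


Caesar cipher: shift "ausz" by 19
  'a' (pos 0) + 19 = pos 19 = 't'
  'u' (pos 20) + 19 = pos 13 = 'n'
  's' (pos 18) + 19 = pos 11 = 'l'
  'z' (pos 25) + 19 = pos 18 = 's'
Result: tnls

tnls


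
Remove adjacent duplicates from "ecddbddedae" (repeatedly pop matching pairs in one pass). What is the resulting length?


Input: ecddbddedae
Stack-based adjacent duplicate removal:
  Read 'e': push. Stack: e
  Read 'c': push. Stack: ec
  Read 'd': push. Stack: ecd
  Read 'd': matches stack top 'd' => pop. Stack: ec
  Read 'b': push. Stack: ecb
  Read 'd': push. Stack: ecbd
  Read 'd': matches stack top 'd' => pop. Stack: ecb
  Read 'e': push. Stack: ecbe
  Read 'd': push. Stack: ecbed
  Read 'a': push. Stack: ecbeda
  Read 'e': push. Stack: ecbedae
Final stack: "ecbedae" (length 7)

7


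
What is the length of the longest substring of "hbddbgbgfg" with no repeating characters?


Input: "hbddbgbgfg"
Sliding window (track last position of each char):
  Position 0 ('h'): window [0,0] length 1 -- new best
  Position 1 ('b'): window [0,1] length 2 -- new best
  Position 2 ('d'): window [0,2] length 3 -- new best
  Position 3 ('d'): repeat (last at 2), move window start to 3
  Position 3 ('d'): window [3,3] length 1
  Position 4 ('b'): window [3,4] length 2
  Position 5 ('g'): window [3,5] length 3
  Position 6 ('b'): repeat (last at 4), move window start to 5
  Position 6 ('b'): window [5,6] length 2
  Position 7 ('g'): repeat (last at 5), move window start to 6
  Position 7 ('g'): window [6,7] length 2
  Position 8 ('f'): window [6,8] length 3
  Position 9 ('g'): repeat (last at 7), move window start to 8
  Position 9 ('g'): window [8,9] length 2
Longest substring with no repeats: "hbd" with length 3

3


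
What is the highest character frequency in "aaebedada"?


Input: aaebedada
Character counts:
  'a': 4
  'b': 1
  'd': 2
  'e': 2
Maximum frequency: 4

4


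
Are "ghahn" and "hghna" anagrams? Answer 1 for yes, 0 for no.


Strings: "ghahn", "hghna"
Sorted first:  aghhn
Sorted second: aghhn
Sorted forms match => anagrams

1


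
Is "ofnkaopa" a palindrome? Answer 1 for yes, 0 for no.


Input: ofnkaopa
Reversed: apoaknfo
  Compare pos 0 ('o') with pos 7 ('a'): MISMATCH
  Compare pos 1 ('f') with pos 6 ('p'): MISMATCH
  Compare pos 2 ('n') with pos 5 ('o'): MISMATCH
  Compare pos 3 ('k') with pos 4 ('a'): MISMATCH
Result: not a palindrome

0


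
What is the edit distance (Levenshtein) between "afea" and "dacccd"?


Computing edit distance: "afea" -> "dacccd"
DP table:
           d    a    c    c    c    d
      0    1    2    3    4    5    6
  a   1    1    1    2    3    4    5
  f   2    2    2    2    3    4    5
  e   3    3    3    3    3    4    5
  a   4    4    3    4    4    4    5
Edit distance = dp[4][6] = 5

5


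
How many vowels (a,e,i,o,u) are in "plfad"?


Input: plfad
Checking each character:
  'p' at position 0: consonant
  'l' at position 1: consonant
  'f' at position 2: consonant
  'a' at position 3: vowel (running total: 1)
  'd' at position 4: consonant
Total vowels: 1

1


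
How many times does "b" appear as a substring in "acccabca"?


Searching for "b" in "acccabca"
Scanning each position:
  Position 0: "a" => no
  Position 1: "c" => no
  Position 2: "c" => no
  Position 3: "c" => no
  Position 4: "a" => no
  Position 5: "b" => MATCH
  Position 6: "c" => no
  Position 7: "a" => no
Total occurrences: 1

1


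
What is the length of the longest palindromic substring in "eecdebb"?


Input: "eecdebb"
Checking substrings for palindromes:
  [0:2] "ee" (len 2) => palindrome
  [5:7] "bb" (len 2) => palindrome
Longest palindromic substring: "ee" with length 2

2


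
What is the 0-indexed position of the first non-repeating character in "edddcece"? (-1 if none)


Input: edddcece
Character frequencies:
  'c': 2
  'd': 3
  'e': 3
Scanning left to right for freq == 1:
  Position 0 ('e'): freq=3, skip
  Position 1 ('d'): freq=3, skip
  Position 2 ('d'): freq=3, skip
  Position 3 ('d'): freq=3, skip
  Position 4 ('c'): freq=2, skip
  Position 5 ('e'): freq=3, skip
  Position 6 ('c'): freq=2, skip
  Position 7 ('e'): freq=3, skip
  No unique character found => answer = -1

-1


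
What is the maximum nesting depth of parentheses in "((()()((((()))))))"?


Input: "((()()((((()))))))"
Tracking depth:
  Position 0 '(': depth becomes 1
  Position 1 '(': depth becomes 2
  Position 2 '(': depth becomes 3
  Position 3 ')': depth becomes 2
  Position 4 '(': depth becomes 3
  Position 5 ')': depth becomes 2
  Position 6 '(': depth becomes 3
  Position 7 '(': depth becomes 4
  Position 8 '(': depth becomes 5
  Position 9 '(': depth becomes 6
  Position 10 '(': depth becomes 7
  Position 11 ')': depth becomes 6
  Position 12 ')': depth becomes 5
  Position 13 ')': depth becomes 4
  Position 14 ')': depth becomes 3
  Position 15 ')': depth becomes 2
  Position 16 ')': depth becomes 1
  Position 17 ')': depth becomes 0
Maximum depth reached: 7

7


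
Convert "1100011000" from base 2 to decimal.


Input: "1100011000" in base 2
Positional expansion:
  Digit '1' (value 1) x 2^9 = 512
  Digit '1' (value 1) x 2^8 = 256
  Digit '0' (value 0) x 2^7 = 0
  Digit '0' (value 0) x 2^6 = 0
  Digit '0' (value 0) x 2^5 = 0
  Digit '1' (value 1) x 2^4 = 16
  Digit '1' (value 1) x 2^3 = 8
  Digit '0' (value 0) x 2^2 = 0
  Digit '0' (value 0) x 2^1 = 0
  Digit '0' (value 0) x 2^0 = 0
Sum = 792

792


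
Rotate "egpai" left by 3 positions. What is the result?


Input: "egpai", rotate left by 3
First 3 characters: "egp"
Remaining characters: "ai"
Concatenate remaining + first: "ai" + "egp" = "aiegp"

aiegp


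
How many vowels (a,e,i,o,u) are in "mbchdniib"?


Input: mbchdniib
Checking each character:
  'm' at position 0: consonant
  'b' at position 1: consonant
  'c' at position 2: consonant
  'h' at position 3: consonant
  'd' at position 4: consonant
  'n' at position 5: consonant
  'i' at position 6: vowel (running total: 1)
  'i' at position 7: vowel (running total: 2)
  'b' at position 8: consonant
Total vowels: 2

2


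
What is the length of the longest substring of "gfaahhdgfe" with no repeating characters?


Input: "gfaahhdgfe"
Sliding window (track last position of each char):
  Position 0 ('g'): window [0,0] length 1 -- new best
  Position 1 ('f'): window [0,1] length 2 -- new best
  Position 2 ('a'): window [0,2] length 3 -- new best
  Position 3 ('a'): repeat (last at 2), move window start to 3
  Position 3 ('a'): window [3,3] length 1
  Position 4 ('h'): window [3,4] length 2
  Position 5 ('h'): repeat (last at 4), move window start to 5
  Position 5 ('h'): window [5,5] length 1
  Position 6 ('d'): window [5,6] length 2
  Position 7 ('g'): window [5,7] length 3
  Position 8 ('f'): window [5,8] length 4 -- new best
  Position 9 ('e'): window [5,9] length 5 -- new best
Longest substring with no repeats: "hdgfe" with length 5

5


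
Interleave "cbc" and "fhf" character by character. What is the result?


Interleaving "cbc" and "fhf":
  Position 0: 'c' from first, 'f' from second => "cf"
  Position 1: 'b' from first, 'h' from second => "bh"
  Position 2: 'c' from first, 'f' from second => "cf"
Result: cfbhcf

cfbhcf


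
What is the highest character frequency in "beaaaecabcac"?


Input: beaaaecabcac
Character counts:
  'a': 5
  'b': 2
  'c': 3
  'e': 2
Maximum frequency: 5

5


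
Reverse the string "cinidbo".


Input: cinidbo
Reading characters right to left:
  Position 6: 'o'
  Position 5: 'b'
  Position 4: 'd'
  Position 3: 'i'
  Position 2: 'n'
  Position 1: 'i'
  Position 0: 'c'
Reversed: obdinic

obdinic


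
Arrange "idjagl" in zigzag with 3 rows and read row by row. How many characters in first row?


Zigzag "idjagl" into 3 rows:
Placing characters:
  'i' => row 0
  'd' => row 1
  'j' => row 2
  'a' => row 1
  'g' => row 0
  'l' => row 1
Rows:
  Row 0: "ig"
  Row 1: "dal"
  Row 2: "j"
First row length: 2

2


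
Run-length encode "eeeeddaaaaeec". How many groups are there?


Input: eeeeddaaaaeec
Scanning for consecutive runs:
  Group 1: 'e' x 4 (positions 0-3)
  Group 2: 'd' x 2 (positions 4-5)
  Group 3: 'a' x 4 (positions 6-9)
  Group 4: 'e' x 2 (positions 10-11)
  Group 5: 'c' x 1 (positions 12-12)
Total groups: 5

5


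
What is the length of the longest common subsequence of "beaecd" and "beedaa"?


LCS of "beaecd" and "beedaa"
DP table:
           b    e    e    d    a    a
      0    0    0    0    0    0    0
  b   0    1    1    1    1    1    1
  e   0    1    2    2    2    2    2
  a   0    1    2    2    2    3    3
  e   0    1    2    3    3    3    3
  c   0    1    2    3    3    3    3
  d   0    1    2    3    4    4    4
LCS length = dp[6][6] = 4

4


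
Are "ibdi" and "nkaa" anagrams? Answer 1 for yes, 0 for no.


Strings: "ibdi", "nkaa"
Sorted first:  bdii
Sorted second: aakn
Differ at position 0: 'b' vs 'a' => not anagrams

0


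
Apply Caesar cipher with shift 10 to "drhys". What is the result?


Caesar cipher: shift "drhys" by 10
  'd' (pos 3) + 10 = pos 13 = 'n'
  'r' (pos 17) + 10 = pos 1 = 'b'
  'h' (pos 7) + 10 = pos 17 = 'r'
  'y' (pos 24) + 10 = pos 8 = 'i'
  's' (pos 18) + 10 = pos 2 = 'c'
Result: nbric

nbric


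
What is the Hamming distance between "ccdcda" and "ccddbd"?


Comparing "ccdcda" and "ccddbd" position by position:
  Position 0: 'c' vs 'c' => same
  Position 1: 'c' vs 'c' => same
  Position 2: 'd' vs 'd' => same
  Position 3: 'c' vs 'd' => differ
  Position 4: 'd' vs 'b' => differ
  Position 5: 'a' vs 'd' => differ
Total differences (Hamming distance): 3

3


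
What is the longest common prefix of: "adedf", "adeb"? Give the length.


Words: adedf, adeb
  Position 0: all 'a' => match
  Position 1: all 'd' => match
  Position 2: all 'e' => match
  Position 3: ('d', 'b') => mismatch, stop
LCP = "ade" (length 3)

3


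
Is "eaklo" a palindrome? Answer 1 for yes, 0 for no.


Input: eaklo
Reversed: olkae
  Compare pos 0 ('e') with pos 4 ('o'): MISMATCH
  Compare pos 1 ('a') with pos 3 ('l'): MISMATCH
Result: not a palindrome

0


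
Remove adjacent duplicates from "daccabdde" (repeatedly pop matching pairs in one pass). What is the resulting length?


Input: daccabdde
Stack-based adjacent duplicate removal:
  Read 'd': push. Stack: d
  Read 'a': push. Stack: da
  Read 'c': push. Stack: dac
  Read 'c': matches stack top 'c' => pop. Stack: da
  Read 'a': matches stack top 'a' => pop. Stack: d
  Read 'b': push. Stack: db
  Read 'd': push. Stack: dbd
  Read 'd': matches stack top 'd' => pop. Stack: db
  Read 'e': push. Stack: dbe
Final stack: "dbe" (length 3)

3


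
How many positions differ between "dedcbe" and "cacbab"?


Comparing "dedcbe" and "cacbab" position by position:
  Position 0: 'd' vs 'c' => DIFFER
  Position 1: 'e' vs 'a' => DIFFER
  Position 2: 'd' vs 'c' => DIFFER
  Position 3: 'c' vs 'b' => DIFFER
  Position 4: 'b' vs 'a' => DIFFER
  Position 5: 'e' vs 'b' => DIFFER
Positions that differ: 6

6


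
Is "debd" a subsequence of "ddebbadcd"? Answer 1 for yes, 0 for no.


Check if "debd" is a subsequence of "ddebbadcd"
Greedy scan:
  Position 0 ('d'): matches sub[0] = 'd'
  Position 1 ('d'): no match needed
  Position 2 ('e'): matches sub[1] = 'e'
  Position 3 ('b'): matches sub[2] = 'b'
  Position 4 ('b'): no match needed
  Position 5 ('a'): no match needed
  Position 6 ('d'): matches sub[3] = 'd'
  Position 7 ('c'): no match needed
  Position 8 ('d'): no match needed
All 4 characters matched => is a subsequence

1


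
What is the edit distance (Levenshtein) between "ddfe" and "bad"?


Computing edit distance: "ddfe" -> "bad"
DP table:
           b    a    d
      0    1    2    3
  d   1    1    2    2
  d   2    2    2    2
  f   3    3    3    3
  e   4    4    4    4
Edit distance = dp[4][3] = 4

4


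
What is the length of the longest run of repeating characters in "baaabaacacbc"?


Input: "baaabaacacbc"
Scanning for longest run:
  Position 1 ('a'): new char, reset run to 1
  Position 2 ('a'): continues run of 'a', length=2
  Position 3 ('a'): continues run of 'a', length=3
  Position 4 ('b'): new char, reset run to 1
  Position 5 ('a'): new char, reset run to 1
  Position 6 ('a'): continues run of 'a', length=2
  Position 7 ('c'): new char, reset run to 1
  Position 8 ('a'): new char, reset run to 1
  Position 9 ('c'): new char, reset run to 1
  Position 10 ('b'): new char, reset run to 1
  Position 11 ('c'): new char, reset run to 1
Longest run: 'a' with length 3

3


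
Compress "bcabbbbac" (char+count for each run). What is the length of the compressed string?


Input: bcabbbbac
Runs:
  'b' x 1 => "b1"
  'c' x 1 => "c1"
  'a' x 1 => "a1"
  'b' x 4 => "b4"
  'a' x 1 => "a1"
  'c' x 1 => "c1"
Compressed: "b1c1a1b4a1c1"
Compressed length: 12

12


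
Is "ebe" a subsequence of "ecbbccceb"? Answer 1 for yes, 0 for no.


Check if "ebe" is a subsequence of "ecbbccceb"
Greedy scan:
  Position 0 ('e'): matches sub[0] = 'e'
  Position 1 ('c'): no match needed
  Position 2 ('b'): matches sub[1] = 'b'
  Position 3 ('b'): no match needed
  Position 4 ('c'): no match needed
  Position 5 ('c'): no match needed
  Position 6 ('c'): no match needed
  Position 7 ('e'): matches sub[2] = 'e'
  Position 8 ('b'): no match needed
All 3 characters matched => is a subsequence

1


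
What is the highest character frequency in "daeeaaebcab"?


Input: daeeaaebcab
Character counts:
  'a': 4
  'b': 2
  'c': 1
  'd': 1
  'e': 3
Maximum frequency: 4

4


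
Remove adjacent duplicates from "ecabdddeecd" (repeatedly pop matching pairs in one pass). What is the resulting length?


Input: ecabdddeecd
Stack-based adjacent duplicate removal:
  Read 'e': push. Stack: e
  Read 'c': push. Stack: ec
  Read 'a': push. Stack: eca
  Read 'b': push. Stack: ecab
  Read 'd': push. Stack: ecabd
  Read 'd': matches stack top 'd' => pop. Stack: ecab
  Read 'd': push. Stack: ecabd
  Read 'e': push. Stack: ecabde
  Read 'e': matches stack top 'e' => pop. Stack: ecabd
  Read 'c': push. Stack: ecabdc
  Read 'd': push. Stack: ecabdcd
Final stack: "ecabdcd" (length 7)

7


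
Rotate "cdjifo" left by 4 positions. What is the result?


Input: "cdjifo", rotate left by 4
First 4 characters: "cdji"
Remaining characters: "fo"
Concatenate remaining + first: "fo" + "cdji" = "focdji"

focdji


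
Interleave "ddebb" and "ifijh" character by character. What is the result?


Interleaving "ddebb" and "ifijh":
  Position 0: 'd' from first, 'i' from second => "di"
  Position 1: 'd' from first, 'f' from second => "df"
  Position 2: 'e' from first, 'i' from second => "ei"
  Position 3: 'b' from first, 'j' from second => "bj"
  Position 4: 'b' from first, 'h' from second => "bh"
Result: didfeibjbh

didfeibjbh


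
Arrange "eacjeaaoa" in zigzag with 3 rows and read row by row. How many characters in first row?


Zigzag "eacjeaaoa" into 3 rows:
Placing characters:
  'e' => row 0
  'a' => row 1
  'c' => row 2
  'j' => row 1
  'e' => row 0
  'a' => row 1
  'a' => row 2
  'o' => row 1
  'a' => row 0
Rows:
  Row 0: "eea"
  Row 1: "ajao"
  Row 2: "ca"
First row length: 3

3


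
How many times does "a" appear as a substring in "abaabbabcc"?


Searching for "a" in "abaabbabcc"
Scanning each position:
  Position 0: "a" => MATCH
  Position 1: "b" => no
  Position 2: "a" => MATCH
  Position 3: "a" => MATCH
  Position 4: "b" => no
  Position 5: "b" => no
  Position 6: "a" => MATCH
  Position 7: "b" => no
  Position 8: "c" => no
  Position 9: "c" => no
Total occurrences: 4

4


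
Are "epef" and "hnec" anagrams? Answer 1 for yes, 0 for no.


Strings: "epef", "hnec"
Sorted first:  eefp
Sorted second: cehn
Differ at position 0: 'e' vs 'c' => not anagrams

0


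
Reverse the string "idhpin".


Input: idhpin
Reading characters right to left:
  Position 5: 'n'
  Position 4: 'i'
  Position 3: 'p'
  Position 2: 'h'
  Position 1: 'd'
  Position 0: 'i'
Reversed: niphdi

niphdi


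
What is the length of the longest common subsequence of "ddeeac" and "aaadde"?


LCS of "ddeeac" and "aaadde"
DP table:
           a    a    a    d    d    e
      0    0    0    0    0    0    0
  d   0    0    0    0    1    1    1
  d   0    0    0    0    1    2    2
  e   0    0    0    0    1    2    3
  e   0    0    0    0    1    2    3
  a   0    1    1    1    1    2    3
  c   0    1    1    1    1    2    3
LCS length = dp[6][6] = 3

3


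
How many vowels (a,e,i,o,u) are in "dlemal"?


Input: dlemal
Checking each character:
  'd' at position 0: consonant
  'l' at position 1: consonant
  'e' at position 2: vowel (running total: 1)
  'm' at position 3: consonant
  'a' at position 4: vowel (running total: 2)
  'l' at position 5: consonant
Total vowels: 2

2


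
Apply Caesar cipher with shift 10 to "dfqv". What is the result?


Caesar cipher: shift "dfqv" by 10
  'd' (pos 3) + 10 = pos 13 = 'n'
  'f' (pos 5) + 10 = pos 15 = 'p'
  'q' (pos 16) + 10 = pos 0 = 'a'
  'v' (pos 21) + 10 = pos 5 = 'f'
Result: npaf

npaf


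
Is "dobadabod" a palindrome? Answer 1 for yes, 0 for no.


Input: dobadabod
Reversed: dobadabod
  Compare pos 0 ('d') with pos 8 ('d'): match
  Compare pos 1 ('o') with pos 7 ('o'): match
  Compare pos 2 ('b') with pos 6 ('b'): match
  Compare pos 3 ('a') with pos 5 ('a'): match
Result: palindrome

1


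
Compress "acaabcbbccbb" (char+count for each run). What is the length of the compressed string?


Input: acaabcbbccbb
Runs:
  'a' x 1 => "a1"
  'c' x 1 => "c1"
  'a' x 2 => "a2"
  'b' x 1 => "b1"
  'c' x 1 => "c1"
  'b' x 2 => "b2"
  'c' x 2 => "c2"
  'b' x 2 => "b2"
Compressed: "a1c1a2b1c1b2c2b2"
Compressed length: 16

16


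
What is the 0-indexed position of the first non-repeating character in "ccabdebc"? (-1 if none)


Input: ccabdebc
Character frequencies:
  'a': 1
  'b': 2
  'c': 3
  'd': 1
  'e': 1
Scanning left to right for freq == 1:
  Position 0 ('c'): freq=3, skip
  Position 1 ('c'): freq=3, skip
  Position 2 ('a'): unique! => answer = 2

2


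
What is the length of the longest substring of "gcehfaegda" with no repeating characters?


Input: "gcehfaegda"
Sliding window (track last position of each char):
  Position 0 ('g'): window [0,0] length 1 -- new best
  Position 1 ('c'): window [0,1] length 2 -- new best
  Position 2 ('e'): window [0,2] length 3 -- new best
  Position 3 ('h'): window [0,3] length 4 -- new best
  Position 4 ('f'): window [0,4] length 5 -- new best
  Position 5 ('a'): window [0,5] length 6 -- new best
  Position 6 ('e'): repeat (last at 2), move window start to 3
  Position 6 ('e'): window [3,6] length 4
  Position 7 ('g'): window [3,7] length 5
  Position 8 ('d'): window [3,8] length 6
  Position 9 ('a'): repeat (last at 5), move window start to 6
  Position 9 ('a'): window [6,9] length 4
Longest substring with no repeats: "gcehfa" with length 6

6


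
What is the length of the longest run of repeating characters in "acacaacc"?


Input: "acacaacc"
Scanning for longest run:
  Position 1 ('c'): new char, reset run to 1
  Position 2 ('a'): new char, reset run to 1
  Position 3 ('c'): new char, reset run to 1
  Position 4 ('a'): new char, reset run to 1
  Position 5 ('a'): continues run of 'a', length=2
  Position 6 ('c'): new char, reset run to 1
  Position 7 ('c'): continues run of 'c', length=2
Longest run: 'a' with length 2

2


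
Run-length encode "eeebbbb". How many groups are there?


Input: eeebbbb
Scanning for consecutive runs:
  Group 1: 'e' x 3 (positions 0-2)
  Group 2: 'b' x 4 (positions 3-6)
Total groups: 2

2


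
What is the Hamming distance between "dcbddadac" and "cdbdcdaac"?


Comparing "dcbddadac" and "cdbdcdaac" position by position:
  Position 0: 'd' vs 'c' => differ
  Position 1: 'c' vs 'd' => differ
  Position 2: 'b' vs 'b' => same
  Position 3: 'd' vs 'd' => same
  Position 4: 'd' vs 'c' => differ
  Position 5: 'a' vs 'd' => differ
  Position 6: 'd' vs 'a' => differ
  Position 7: 'a' vs 'a' => same
  Position 8: 'c' vs 'c' => same
Total differences (Hamming distance): 5

5


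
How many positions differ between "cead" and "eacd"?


Comparing "cead" and "eacd" position by position:
  Position 0: 'c' vs 'e' => DIFFER
  Position 1: 'e' vs 'a' => DIFFER
  Position 2: 'a' vs 'c' => DIFFER
  Position 3: 'd' vs 'd' => same
Positions that differ: 3

3


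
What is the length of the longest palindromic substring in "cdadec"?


Input: "cdadec"
Checking substrings for palindromes:
  [1:4] "dad" (len 3) => palindrome
Longest palindromic substring: "dad" with length 3

3


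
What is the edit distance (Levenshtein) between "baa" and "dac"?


Computing edit distance: "baa" -> "dac"
DP table:
           d    a    c
      0    1    2    3
  b   1    1    2    3
  a   2    2    1    2
  a   3    3    2    2
Edit distance = dp[3][3] = 2

2


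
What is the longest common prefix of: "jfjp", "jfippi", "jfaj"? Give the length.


Words: jfjp, jfippi, jfaj
  Position 0: all 'j' => match
  Position 1: all 'f' => match
  Position 2: ('j', 'i', 'a') => mismatch, stop
LCP = "jf" (length 2)

2


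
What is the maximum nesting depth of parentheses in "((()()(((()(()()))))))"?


Input: "((()()(((()(()()))))))"
Tracking depth:
  Position 0 '(': depth becomes 1
  Position 1 '(': depth becomes 2
  Position 2 '(': depth becomes 3
  Position 3 ')': depth becomes 2
  Position 4 '(': depth becomes 3
  Position 5 ')': depth becomes 2
  Position 6 '(': depth becomes 3
  Position 7 '(': depth becomes 4
  Position 8 '(': depth becomes 5
  Position 9 '(': depth becomes 6
  Position 10 ')': depth becomes 5
  Position 11 '(': depth becomes 6
  Position 12 '(': depth becomes 7
  Position 13 ')': depth becomes 6
  Position 14 '(': depth becomes 7
  Position 15 ')': depth becomes 6
  Position 16 ')': depth becomes 5
  Position 17 ')': depth becomes 4
  Position 18 ')': depth becomes 3
  Position 19 ')': depth becomes 2
  Position 20 ')': depth becomes 1
  Position 21 ')': depth becomes 0
Maximum depth reached: 7

7


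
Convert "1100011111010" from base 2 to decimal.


Input: "1100011111010" in base 2
Positional expansion:
  Digit '1' (value 1) x 2^12 = 4096
  Digit '1' (value 1) x 2^11 = 2048
  Digit '0' (value 0) x 2^10 = 0
  Digit '0' (value 0) x 2^9 = 0
  Digit '0' (value 0) x 2^8 = 0
  Digit '1' (value 1) x 2^7 = 128
  Digit '1' (value 1) x 2^6 = 64
  Digit '1' (value 1) x 2^5 = 32
  Digit '1' (value 1) x 2^4 = 16
  Digit '1' (value 1) x 2^3 = 8
  Digit '0' (value 0) x 2^2 = 0
  Digit '1' (value 1) x 2^1 = 2
  Digit '0' (value 0) x 2^0 = 0
Sum = 6394

6394


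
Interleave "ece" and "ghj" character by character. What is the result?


Interleaving "ece" and "ghj":
  Position 0: 'e' from first, 'g' from second => "eg"
  Position 1: 'c' from first, 'h' from second => "ch"
  Position 2: 'e' from first, 'j' from second => "ej"
Result: egchej

egchej


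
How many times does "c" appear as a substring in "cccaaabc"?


Searching for "c" in "cccaaabc"
Scanning each position:
  Position 0: "c" => MATCH
  Position 1: "c" => MATCH
  Position 2: "c" => MATCH
  Position 3: "a" => no
  Position 4: "a" => no
  Position 5: "a" => no
  Position 6: "b" => no
  Position 7: "c" => MATCH
Total occurrences: 4

4


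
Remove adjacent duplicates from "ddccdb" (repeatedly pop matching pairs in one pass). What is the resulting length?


Input: ddccdb
Stack-based adjacent duplicate removal:
  Read 'd': push. Stack: d
  Read 'd': matches stack top 'd' => pop. Stack: (empty)
  Read 'c': push. Stack: c
  Read 'c': matches stack top 'c' => pop. Stack: (empty)
  Read 'd': push. Stack: d
  Read 'b': push. Stack: db
Final stack: "db" (length 2)

2


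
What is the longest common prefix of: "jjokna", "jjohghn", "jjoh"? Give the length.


Words: jjokna, jjohghn, jjoh
  Position 0: all 'j' => match
  Position 1: all 'j' => match
  Position 2: all 'o' => match
  Position 3: ('k', 'h', 'h') => mismatch, stop
LCP = "jjo" (length 3)

3


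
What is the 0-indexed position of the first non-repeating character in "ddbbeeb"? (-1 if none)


Input: ddbbeeb
Character frequencies:
  'b': 3
  'd': 2
  'e': 2
Scanning left to right for freq == 1:
  Position 0 ('d'): freq=2, skip
  Position 1 ('d'): freq=2, skip
  Position 2 ('b'): freq=3, skip
  Position 3 ('b'): freq=3, skip
  Position 4 ('e'): freq=2, skip
  Position 5 ('e'): freq=2, skip
  Position 6 ('b'): freq=3, skip
  No unique character found => answer = -1

-1


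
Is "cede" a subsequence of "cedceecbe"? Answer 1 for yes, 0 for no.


Check if "cede" is a subsequence of "cedceecbe"
Greedy scan:
  Position 0 ('c'): matches sub[0] = 'c'
  Position 1 ('e'): matches sub[1] = 'e'
  Position 2 ('d'): matches sub[2] = 'd'
  Position 3 ('c'): no match needed
  Position 4 ('e'): matches sub[3] = 'e'
  Position 5 ('e'): no match needed
  Position 6 ('c'): no match needed
  Position 7 ('b'): no match needed
  Position 8 ('e'): no match needed
All 4 characters matched => is a subsequence

1


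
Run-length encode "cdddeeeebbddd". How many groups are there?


Input: cdddeeeebbddd
Scanning for consecutive runs:
  Group 1: 'c' x 1 (positions 0-0)
  Group 2: 'd' x 3 (positions 1-3)
  Group 3: 'e' x 4 (positions 4-7)
  Group 4: 'b' x 2 (positions 8-9)
  Group 5: 'd' x 3 (positions 10-12)
Total groups: 5

5


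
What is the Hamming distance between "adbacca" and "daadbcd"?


Comparing "adbacca" and "daadbcd" position by position:
  Position 0: 'a' vs 'd' => differ
  Position 1: 'd' vs 'a' => differ
  Position 2: 'b' vs 'a' => differ
  Position 3: 'a' vs 'd' => differ
  Position 4: 'c' vs 'b' => differ
  Position 5: 'c' vs 'c' => same
  Position 6: 'a' vs 'd' => differ
Total differences (Hamming distance): 6

6


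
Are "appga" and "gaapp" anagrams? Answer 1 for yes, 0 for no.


Strings: "appga", "gaapp"
Sorted first:  aagpp
Sorted second: aagpp
Sorted forms match => anagrams

1


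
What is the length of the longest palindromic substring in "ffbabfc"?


Input: "ffbabfc"
Checking substrings for palindromes:
  [1:6] "fbabf" (len 5) => palindrome
  [2:5] "bab" (len 3) => palindrome
  [0:2] "ff" (len 2) => palindrome
Longest palindromic substring: "fbabf" with length 5

5
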